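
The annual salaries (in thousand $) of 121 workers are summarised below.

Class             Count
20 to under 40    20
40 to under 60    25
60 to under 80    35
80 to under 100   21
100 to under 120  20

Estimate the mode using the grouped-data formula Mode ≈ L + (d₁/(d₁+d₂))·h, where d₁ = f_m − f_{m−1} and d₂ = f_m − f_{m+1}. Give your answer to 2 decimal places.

68.33

Modal class: 60 to under 80 (highest frequency 35).
d₁ = 35 − 25 = 10, d₂ = 35 − 21 = 14
Mode ≈ 60 + (10/(10+14)) × 20 = 60 + 8.3333 = 68.3333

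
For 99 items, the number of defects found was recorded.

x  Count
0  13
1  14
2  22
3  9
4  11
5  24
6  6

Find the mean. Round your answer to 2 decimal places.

Values: 0, 1, 2, 3, 4, 5, 6
Σfx = 13×0 + 14×1 + 22×2 + 9×3 + 11×4 + 24×5 + 6×6 = 285
n = Σf = 99
Mean = 285 / 99 = 2.8788

2.88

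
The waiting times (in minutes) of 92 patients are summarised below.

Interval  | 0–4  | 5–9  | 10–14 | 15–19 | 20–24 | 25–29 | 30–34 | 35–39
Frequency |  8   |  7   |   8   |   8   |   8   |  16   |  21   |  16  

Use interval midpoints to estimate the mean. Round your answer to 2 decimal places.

Midpoints: 2, 7, 12, 17, 22, 27, 32, 37
Σfm = 8×2 + 7×7 + 8×12 + 8×17 + 8×22 + 16×27 + 21×32 + 16×37 = 2169
n = Σf = 92
Mean = 2169 / 92 = 23.5761

23.58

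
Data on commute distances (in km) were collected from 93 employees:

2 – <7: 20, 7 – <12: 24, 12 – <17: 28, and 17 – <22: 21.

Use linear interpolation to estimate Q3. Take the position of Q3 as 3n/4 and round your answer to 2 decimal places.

16.60

Cumulative frequencies: 20, 44, 72, 93
n = 93; position = 3n/4 = 69.75.
This falls in the class 12 – <17: L = 12, F = 44, f = 28, h = 5.
Upper quartile ≈ 12 + ((69.75 − 44) / 28) × 5 = 16.5982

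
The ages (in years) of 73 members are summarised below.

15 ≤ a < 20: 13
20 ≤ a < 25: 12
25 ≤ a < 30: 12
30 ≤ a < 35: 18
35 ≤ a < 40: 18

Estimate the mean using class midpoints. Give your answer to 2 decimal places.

28.60

Midpoints: 17.5, 22.5, 27.5, 32.5, 37.5
Σfm = 13×17.5 + 12×22.5 + 12×27.5 + 18×32.5 + 18×37.5 = 2087.5
n = Σf = 73
Mean = 2087.5 / 73 = 28.5959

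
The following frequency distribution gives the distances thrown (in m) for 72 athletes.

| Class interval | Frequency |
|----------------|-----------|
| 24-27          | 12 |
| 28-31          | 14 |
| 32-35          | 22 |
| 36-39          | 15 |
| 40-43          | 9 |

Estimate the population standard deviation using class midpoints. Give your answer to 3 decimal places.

Midpoints: 25.5, 29.5, 33.5, 37.5, 41.5
n = 72, Σfm = 2392, mean = 33.2222
Σfm² = 81270
Σf(m − x̄)² = Σfm² − (Σfm)²/n = 81270 − 2392²/72 = 1802.4444
Population variance = 1802.4444 / 72 = 25.0340
Standard deviation = √25.0340 = 5.0034

5.003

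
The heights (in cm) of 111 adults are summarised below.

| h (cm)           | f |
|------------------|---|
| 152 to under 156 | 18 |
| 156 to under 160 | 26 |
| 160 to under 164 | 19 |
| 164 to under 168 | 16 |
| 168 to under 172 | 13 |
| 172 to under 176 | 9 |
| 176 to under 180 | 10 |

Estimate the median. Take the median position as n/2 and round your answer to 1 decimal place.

Cumulative frequencies: 18, 44, 63, 79, 92, 101, 111
n = 111; position = n/2 = 55.5.
This falls in the class 160 to under 164: L = 160, F = 44, f = 19, h = 4.
Median ≈ 160 + ((55.5 − 44) / 19) × 4 = 162.4211

162.4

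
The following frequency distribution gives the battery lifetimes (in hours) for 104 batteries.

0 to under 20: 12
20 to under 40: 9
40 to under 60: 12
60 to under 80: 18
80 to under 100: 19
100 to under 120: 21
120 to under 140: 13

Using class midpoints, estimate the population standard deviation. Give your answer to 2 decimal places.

37.46

Midpoints: 10, 30, 50, 70, 90, 110, 130
n = 104, Σfm = 7960, mean = 76.5385
Σfm² = 755200
Σf(m − x̄)² = Σfm² − (Σfm)²/n = 755200 − 7960²/104 = 145953.8462
Population variance = 145953.8462 / 104 = 1403.4024
Standard deviation = √1403.4024 = 37.4620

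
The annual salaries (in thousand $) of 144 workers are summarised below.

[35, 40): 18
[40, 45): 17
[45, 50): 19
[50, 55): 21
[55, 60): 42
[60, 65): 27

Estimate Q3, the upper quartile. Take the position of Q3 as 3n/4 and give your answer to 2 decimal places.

Cumulative frequencies: 18, 35, 54, 75, 117, 144
n = 144; position = 3n/4 = 108.
This falls in the class [55, 60): L = 55, F = 75, f = 42, h = 5.
Upper quartile ≈ 55 + ((108 − 75) / 42) × 5 = 58.9286

58.93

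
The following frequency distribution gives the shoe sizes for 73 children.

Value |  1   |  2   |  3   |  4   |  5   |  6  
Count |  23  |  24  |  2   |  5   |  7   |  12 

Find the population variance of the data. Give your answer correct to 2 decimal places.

Values: 1, 2, 3, 4, 5, 6
n = 73, Σfx = 204, mean = 2.7945
Σfx² = 824
Σf(x − x̄)² = Σfx² − (Σfx)²/n = 824 − 204²/73 = 253.9178
Population variance = 253.9178 / 73 = 3.4783

3.48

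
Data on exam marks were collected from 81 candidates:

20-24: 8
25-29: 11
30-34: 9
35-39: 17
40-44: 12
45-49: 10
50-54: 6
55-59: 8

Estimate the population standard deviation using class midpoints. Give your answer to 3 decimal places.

10.393

Midpoints: 22, 27, 32, 37, 42, 47, 52, 57
n = 81, Σfm = 3132, mean = 38.6667
Σfm² = 129854
Σf(m − x̄)² = Σfm² − (Σfm)²/n = 129854 − 3132²/81 = 8750.0000
Population variance = 8750.0000 / 81 = 108.0247
Standard deviation = √108.0247 = 10.3935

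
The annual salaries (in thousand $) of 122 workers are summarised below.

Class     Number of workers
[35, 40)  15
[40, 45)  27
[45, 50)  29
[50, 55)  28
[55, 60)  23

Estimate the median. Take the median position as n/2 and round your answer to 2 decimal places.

48.28

Cumulative frequencies: 15, 42, 71, 99, 122
n = 122; position = n/2 = 61.
This falls in the class [45, 50): L = 45, F = 42, f = 29, h = 5.
Median ≈ 45 + ((61 − 42) / 29) × 5 = 48.2759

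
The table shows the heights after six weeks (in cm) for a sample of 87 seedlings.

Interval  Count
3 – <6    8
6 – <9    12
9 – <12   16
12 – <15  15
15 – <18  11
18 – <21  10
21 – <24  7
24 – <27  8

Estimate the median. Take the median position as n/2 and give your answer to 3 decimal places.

13.500

Cumulative frequencies: 8, 20, 36, 51, 62, 72, 79, 87
n = 87; position = n/2 = 43.5.
This falls in the class 12 – <15: L = 12, F = 36, f = 15, h = 3.
Median ≈ 12 + ((43.5 − 36) / 15) × 3 = 13.5000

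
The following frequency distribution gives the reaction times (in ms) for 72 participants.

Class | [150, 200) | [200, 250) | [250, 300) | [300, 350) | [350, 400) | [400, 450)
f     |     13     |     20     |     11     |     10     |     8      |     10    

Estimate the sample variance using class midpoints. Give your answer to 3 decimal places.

Midpoints: 175, 225, 275, 325, 375, 425
n = 72, Σfm = 20300, mean = 281.9444
Σfm² = 6230000
Σf(m − x̄)² = Σfm² − (Σfm)²/n = 6230000 − 20300²/72 = 506527.7778
Sample variance = 506527.7778 / 71 = 7134.1941

7134.194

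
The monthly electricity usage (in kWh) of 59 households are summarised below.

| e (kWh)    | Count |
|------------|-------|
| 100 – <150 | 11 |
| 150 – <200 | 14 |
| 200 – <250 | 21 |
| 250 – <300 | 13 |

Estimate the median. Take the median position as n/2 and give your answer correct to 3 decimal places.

Cumulative frequencies: 11, 25, 46, 59
n = 59; position = n/2 = 29.5.
This falls in the class 200 – <250: L = 200, F = 25, f = 21, h = 50.
Median ≈ 200 + ((29.5 − 25) / 21) × 50 = 210.7143

210.714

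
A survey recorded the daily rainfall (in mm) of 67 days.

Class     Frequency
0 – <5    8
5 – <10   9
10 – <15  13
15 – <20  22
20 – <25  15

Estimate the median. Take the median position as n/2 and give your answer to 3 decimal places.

Cumulative frequencies: 8, 17, 30, 52, 67
n = 67; position = n/2 = 33.5.
This falls in the class 15 – <20: L = 15, F = 30, f = 22, h = 5.
Median ≈ 15 + ((33.5 − 30) / 22) × 5 = 15.7955

15.795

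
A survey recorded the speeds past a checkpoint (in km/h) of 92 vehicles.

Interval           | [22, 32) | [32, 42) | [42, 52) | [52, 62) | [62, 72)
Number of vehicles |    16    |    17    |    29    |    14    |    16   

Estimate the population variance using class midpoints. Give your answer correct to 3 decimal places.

172.720

Midpoints: 27, 37, 47, 57, 67
n = 92, Σfm = 4294, mean = 46.6739
Σfm² = 216308
Σf(m − x̄)² = Σfm² − (Σfm)²/n = 216308 − 4294²/92 = 15890.2174
Population variance = 15890.2174 / 92 = 172.7198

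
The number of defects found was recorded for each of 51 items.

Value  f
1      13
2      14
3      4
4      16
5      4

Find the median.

Cumulative frequencies: 13, 27, 31, 47, 51
n = 51, so the median is the value in position (n+1)/2 = 26.
Position 26 falls at value 2.

2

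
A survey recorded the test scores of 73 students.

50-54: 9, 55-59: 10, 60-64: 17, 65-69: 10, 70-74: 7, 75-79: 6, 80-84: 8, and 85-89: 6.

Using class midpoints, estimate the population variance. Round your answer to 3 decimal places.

Midpoints: 52, 57, 62, 67, 72, 77, 82, 87
n = 73, Σfm = 4906, mean = 67.2055
Σfm² = 338132
Σf(m − x̄)² = Σfm² − (Σfm)²/n = 338132 − 4906²/73 = 8421.9178
Population variance = 8421.9178 / 73 = 115.3687

115.369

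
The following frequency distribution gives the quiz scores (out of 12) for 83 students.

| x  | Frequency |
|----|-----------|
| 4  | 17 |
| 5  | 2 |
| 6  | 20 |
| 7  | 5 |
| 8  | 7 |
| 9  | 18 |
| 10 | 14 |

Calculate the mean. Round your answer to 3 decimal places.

7.120

Values: 4, 5, 6, 7, 8, 9, 10
Σfx = 17×4 + 2×5 + 20×6 + 5×7 + 7×8 + 18×9 + 14×10 = 591
n = Σf = 83
Mean = 591 / 83 = 7.1205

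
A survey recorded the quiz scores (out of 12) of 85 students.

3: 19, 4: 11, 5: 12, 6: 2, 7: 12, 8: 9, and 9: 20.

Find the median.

6

Cumulative frequencies: 19, 30, 42, 44, 56, 65, 85
n = 85, so the median is the value in position (n+1)/2 = 43.
Position 43 falls at value 6.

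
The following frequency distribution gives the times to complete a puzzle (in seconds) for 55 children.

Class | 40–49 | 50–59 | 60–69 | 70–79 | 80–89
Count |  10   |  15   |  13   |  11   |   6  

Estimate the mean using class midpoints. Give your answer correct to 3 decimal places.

Midpoints: 44.5, 54.5, 64.5, 74.5, 84.5
Σfm = 10×44.5 + 15×54.5 + 13×64.5 + 11×74.5 + 6×84.5 = 3427.5
n = Σf = 55
Mean = 3427.5 / 55 = 62.3182

62.318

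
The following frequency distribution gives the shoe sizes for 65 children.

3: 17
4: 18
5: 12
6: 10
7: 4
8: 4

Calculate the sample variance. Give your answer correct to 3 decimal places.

2.196

Values: 3, 4, 5, 6, 7, 8
n = 65, Σfx = 303, mean = 4.6615
Σfx² = 1553
Σf(x − x̄)² = Σfx² − (Σfx)²/n = 1553 − 303²/65 = 140.5538
Sample variance = 140.5538 / 64 = 2.1962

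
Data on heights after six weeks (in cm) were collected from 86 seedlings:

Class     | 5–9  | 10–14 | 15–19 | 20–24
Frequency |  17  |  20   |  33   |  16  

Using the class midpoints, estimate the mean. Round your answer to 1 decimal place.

Midpoints: 7, 12, 17, 22
Σfm = 17×7 + 20×12 + 33×17 + 16×22 = 1272
n = Σf = 86
Mean = 1272 / 86 = 14.7907

14.8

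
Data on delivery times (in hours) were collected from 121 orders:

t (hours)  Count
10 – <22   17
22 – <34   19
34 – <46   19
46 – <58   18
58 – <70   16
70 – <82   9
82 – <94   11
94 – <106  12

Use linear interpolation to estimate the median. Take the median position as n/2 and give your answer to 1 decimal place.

Cumulative frequencies: 17, 36, 55, 73, 89, 98, 109, 121
n = 121; position = n/2 = 60.5.
This falls in the class 46 – <58: L = 46, F = 55, f = 18, h = 12.
Median ≈ 46 + ((60.5 − 55) / 18) × 12 = 49.6667

49.7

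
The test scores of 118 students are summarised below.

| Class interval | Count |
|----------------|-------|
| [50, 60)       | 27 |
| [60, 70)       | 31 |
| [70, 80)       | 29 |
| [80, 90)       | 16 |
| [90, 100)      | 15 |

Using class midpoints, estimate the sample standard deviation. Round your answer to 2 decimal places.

Midpoints: 55, 65, 75, 85, 95
n = 118, Σfm = 8460, mean = 71.6949
Σfm² = 626750
Σf(m − x̄)² = Σfm² − (Σfm)²/n = 626750 − 8460²/118 = 20211.0169
Sample variance = 20211.0169 / 117 = 172.7437
Standard deviation = √172.7437 = 13.1432

13.14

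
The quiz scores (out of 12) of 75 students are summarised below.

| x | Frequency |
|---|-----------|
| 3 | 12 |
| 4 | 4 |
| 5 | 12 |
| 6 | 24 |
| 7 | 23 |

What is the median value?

Cumulative frequencies: 12, 16, 28, 52, 75
n = 75, so the median is the value in position (n+1)/2 = 38.
Position 38 falls at value 6.

6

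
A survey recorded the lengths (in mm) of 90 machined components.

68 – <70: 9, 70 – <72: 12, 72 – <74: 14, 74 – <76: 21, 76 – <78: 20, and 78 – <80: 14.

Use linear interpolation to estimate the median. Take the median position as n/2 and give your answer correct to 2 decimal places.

Cumulative frequencies: 9, 21, 35, 56, 76, 90
n = 90; position = n/2 = 45.
This falls in the class 74 – <76: L = 74, F = 35, f = 21, h = 2.
Median ≈ 74 + ((45 − 35) / 21) × 2 = 74.9524

74.95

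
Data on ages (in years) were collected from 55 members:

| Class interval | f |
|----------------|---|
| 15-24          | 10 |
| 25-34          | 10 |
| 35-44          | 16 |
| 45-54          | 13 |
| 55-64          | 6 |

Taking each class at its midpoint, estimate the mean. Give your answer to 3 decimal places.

38.591

Midpoints: 19.5, 29.5, 39.5, 49.5, 59.5
Σfm = 10×19.5 + 10×29.5 + 16×39.5 + 13×49.5 + 6×59.5 = 2122.5
n = Σf = 55
Mean = 2122.5 / 55 = 38.5909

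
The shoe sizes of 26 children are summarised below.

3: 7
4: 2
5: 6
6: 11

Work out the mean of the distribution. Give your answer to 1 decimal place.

Values: 3, 4, 5, 6
Σfx = 7×3 + 2×4 + 6×5 + 11×6 = 125
n = Σf = 26
Mean = 125 / 26 = 4.8077

4.8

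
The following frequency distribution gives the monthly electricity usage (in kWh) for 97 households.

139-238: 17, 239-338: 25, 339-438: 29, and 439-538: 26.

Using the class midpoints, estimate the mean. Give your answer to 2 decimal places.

354.48

Midpoints: 188.5, 288.5, 388.5, 488.5
Σfm = 17×188.5 + 25×288.5 + 29×388.5 + 26×488.5 = 34384.5
n = Σf = 97
Mean = 34384.5 / 97 = 354.4794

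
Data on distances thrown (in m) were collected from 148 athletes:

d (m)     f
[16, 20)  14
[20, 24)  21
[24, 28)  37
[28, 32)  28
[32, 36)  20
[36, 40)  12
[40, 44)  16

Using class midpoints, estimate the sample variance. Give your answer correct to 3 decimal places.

49.341

Midpoints: 18, 22, 26, 30, 34, 38, 42
n = 148, Σfm = 4324, mean = 29.2162
Σfm² = 133584
Σf(m − x̄)² = Σfm² − (Σfm)²/n = 133584 − 4324²/148 = 7253.0811
Sample variance = 7253.0811 / 147 = 49.3407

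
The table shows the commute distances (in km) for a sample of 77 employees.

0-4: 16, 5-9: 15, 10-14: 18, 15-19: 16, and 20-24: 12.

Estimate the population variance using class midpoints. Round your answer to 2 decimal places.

Midpoints: 2, 7, 12, 17, 22
n = 77, Σfm = 889, mean = 11.5455
Σfm² = 13823
Σf(m − x̄)² = Σfm² − (Σfm)²/n = 13823 − 889²/77 = 3559.0909
Population variance = 3559.0909 / 77 = 46.2220

46.22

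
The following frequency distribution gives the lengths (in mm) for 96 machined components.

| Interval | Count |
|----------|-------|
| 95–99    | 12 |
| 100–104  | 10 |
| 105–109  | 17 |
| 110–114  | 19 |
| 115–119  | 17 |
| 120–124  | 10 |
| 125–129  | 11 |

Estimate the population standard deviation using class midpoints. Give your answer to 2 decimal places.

9.14

Midpoints: 97, 102, 107, 112, 117, 122, 127
n = 96, Σfm = 10737, mean = 111.8438
Σfm² = 1208889
Σf(m − x̄)² = Σfm² − (Σfm)²/n = 1208889 − 10737²/96 = 8022.6562
Population variance = 8022.6562 / 96 = 83.5693
Standard deviation = √83.5693 = 9.1416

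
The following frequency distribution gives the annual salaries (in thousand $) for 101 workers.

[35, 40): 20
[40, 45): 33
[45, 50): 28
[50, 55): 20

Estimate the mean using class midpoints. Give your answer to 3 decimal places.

Midpoints: 37.5, 42.5, 47.5, 52.5
Σfm = 20×37.5 + 33×42.5 + 28×47.5 + 20×52.5 = 4532.5
n = Σf = 101
Mean = 4532.5 / 101 = 44.8762

44.876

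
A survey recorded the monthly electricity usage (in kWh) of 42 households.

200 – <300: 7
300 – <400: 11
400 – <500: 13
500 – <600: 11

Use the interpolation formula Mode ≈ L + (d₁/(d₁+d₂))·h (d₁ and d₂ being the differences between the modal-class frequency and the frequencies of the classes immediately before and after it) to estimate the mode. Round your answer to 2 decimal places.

450.00

Modal class: 400 – <500 (highest frequency 13).
d₁ = 13 − 11 = 2, d₂ = 13 − 11 = 2
Mode ≈ 400 + (2/(2+2)) × 100 = 400 + 50.0000 = 450.0000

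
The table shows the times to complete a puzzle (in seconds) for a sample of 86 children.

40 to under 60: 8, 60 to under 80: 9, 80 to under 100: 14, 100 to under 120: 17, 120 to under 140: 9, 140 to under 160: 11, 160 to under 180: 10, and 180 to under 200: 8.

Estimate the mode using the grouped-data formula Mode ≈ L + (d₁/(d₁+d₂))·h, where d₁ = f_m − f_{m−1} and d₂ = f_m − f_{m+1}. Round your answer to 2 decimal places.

Modal class: 100 to under 120 (highest frequency 17).
d₁ = 17 − 14 = 3, d₂ = 17 − 9 = 8
Mode ≈ 100 + (3/(3+8)) × 20 = 100 + 5.4545 = 105.4545

105.45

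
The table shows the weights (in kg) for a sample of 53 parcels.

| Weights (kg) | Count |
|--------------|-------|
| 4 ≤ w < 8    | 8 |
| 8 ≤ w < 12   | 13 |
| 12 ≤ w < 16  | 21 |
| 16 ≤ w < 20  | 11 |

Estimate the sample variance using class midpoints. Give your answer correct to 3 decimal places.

15.350

Midpoints: 6, 10, 14, 18
n = 53, Σfm = 670, mean = 12.6415
Σfm² = 9268
Σf(m − x̄)² = Σfm² − (Σfm)²/n = 9268 − 670²/53 = 798.1887
Sample variance = 798.1887 / 52 = 15.3498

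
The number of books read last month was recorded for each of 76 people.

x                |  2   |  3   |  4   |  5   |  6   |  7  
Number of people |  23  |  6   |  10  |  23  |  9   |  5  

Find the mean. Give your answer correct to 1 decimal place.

Values: 2, 3, 4, 5, 6, 7
Σfx = 23×2 + 6×3 + 10×4 + 23×5 + 9×6 + 5×7 = 308
n = Σf = 76
Mean = 308 / 76 = 4.0526

4.1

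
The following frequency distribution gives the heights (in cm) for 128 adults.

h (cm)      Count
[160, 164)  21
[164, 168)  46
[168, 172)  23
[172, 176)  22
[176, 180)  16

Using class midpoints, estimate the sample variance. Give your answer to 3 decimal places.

Midpoints: 162, 166, 170, 174, 178
n = 128, Σfm = 21624, mean = 168.9375
Σfm² = 3656416
Σf(m − x̄)² = Σfm² − (Σfm)²/n = 3656416 − 21624²/128 = 3311.5000
Sample variance = 3311.5000 / 127 = 26.0748

26.075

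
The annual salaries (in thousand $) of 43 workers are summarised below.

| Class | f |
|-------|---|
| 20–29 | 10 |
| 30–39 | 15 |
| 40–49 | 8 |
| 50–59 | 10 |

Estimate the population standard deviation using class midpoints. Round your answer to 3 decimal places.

Midpoints: 24.5, 34.5, 44.5, 54.5
n = 43, Σfm = 1663.5, mean = 38.6860
Σfm² = 69400.75
Σf(m − x̄)² = Σfm² − (Σfm)²/n = 69400.75 − 1663.5²/43 = 5046.5116
Population variance = 5046.5116 / 43 = 117.3607
Standard deviation = √117.3607 = 10.8333

10.833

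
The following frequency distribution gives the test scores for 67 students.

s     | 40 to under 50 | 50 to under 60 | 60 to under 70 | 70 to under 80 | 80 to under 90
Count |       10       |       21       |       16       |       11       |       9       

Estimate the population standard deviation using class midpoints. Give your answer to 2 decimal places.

12.57

Midpoints: 45, 55, 65, 75, 85
n = 67, Σfm = 4235, mean = 63.2090
Σfm² = 278275
Σf(m − x̄)² = Σfm² − (Σfm)²/n = 278275 − 4235²/67 = 10585.0746
Population variance = 10585.0746 / 67 = 157.9862
Standard deviation = √157.9862 = 12.5693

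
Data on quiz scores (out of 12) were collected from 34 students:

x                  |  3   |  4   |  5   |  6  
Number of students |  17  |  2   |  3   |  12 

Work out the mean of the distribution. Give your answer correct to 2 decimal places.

Values: 3, 4, 5, 6
Σfx = 17×3 + 2×4 + 3×5 + 12×6 = 146
n = Σf = 34
Mean = 146 / 34 = 4.2941

4.29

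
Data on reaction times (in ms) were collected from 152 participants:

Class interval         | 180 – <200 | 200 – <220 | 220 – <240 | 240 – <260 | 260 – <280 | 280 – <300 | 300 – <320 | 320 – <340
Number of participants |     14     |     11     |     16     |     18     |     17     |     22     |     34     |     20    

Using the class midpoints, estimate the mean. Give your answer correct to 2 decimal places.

271.45

Midpoints: 190, 210, 230, 250, 270, 290, 310, 330
Σfm = 14×190 + 11×210 + 16×230 + 18×250 + 17×270 + 22×290 + 34×310 + 20×330 = 41260
n = Σf = 152
Mean = 41260 / 152 = 271.4474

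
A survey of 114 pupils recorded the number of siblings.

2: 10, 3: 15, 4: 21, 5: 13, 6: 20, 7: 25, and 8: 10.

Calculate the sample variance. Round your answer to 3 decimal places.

3.344

Values: 2, 3, 4, 5, 6, 7, 8
n = 114, Σfx = 589, mean = 5.1667
Σfx² = 3421
Σf(x − x̄)² = Σfx² − (Σfx)²/n = 3421 − 589²/114 = 377.8333
Sample variance = 377.8333 / 113 = 3.3437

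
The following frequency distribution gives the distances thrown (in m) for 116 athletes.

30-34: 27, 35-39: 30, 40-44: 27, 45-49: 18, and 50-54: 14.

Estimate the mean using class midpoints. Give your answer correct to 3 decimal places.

40.362

Midpoints: 32, 37, 42, 47, 52
Σfm = 27×32 + 30×37 + 27×42 + 18×47 + 14×52 = 4682
n = Σf = 116
Mean = 4682 / 116 = 40.3621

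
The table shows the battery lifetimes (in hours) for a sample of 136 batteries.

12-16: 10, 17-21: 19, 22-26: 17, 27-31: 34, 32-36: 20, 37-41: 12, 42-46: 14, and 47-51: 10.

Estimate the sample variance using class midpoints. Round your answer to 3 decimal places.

97.156

Midpoints: 14, 19, 24, 29, 34, 39, 44, 49
n = 136, Σfm = 4149, mean = 30.5074
Σfm² = 139691
Σf(m − x̄)² = Σfm² − (Σfm)²/n = 139691 − 4149²/136 = 13115.9926
Sample variance = 13115.9926 / 135 = 97.1555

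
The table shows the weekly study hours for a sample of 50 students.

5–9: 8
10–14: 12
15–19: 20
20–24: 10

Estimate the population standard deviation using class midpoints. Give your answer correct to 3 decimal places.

Midpoints: 7, 12, 17, 22
n = 50, Σfm = 760, mean = 15.2000
Σfm² = 12740
Σf(m − x̄)² = Σfm² − (Σfm)²/n = 12740 − 760²/50 = 1188.0000
Population variance = 1188.0000 / 50 = 23.7600
Standard deviation = √23.7600 = 4.8744

4.874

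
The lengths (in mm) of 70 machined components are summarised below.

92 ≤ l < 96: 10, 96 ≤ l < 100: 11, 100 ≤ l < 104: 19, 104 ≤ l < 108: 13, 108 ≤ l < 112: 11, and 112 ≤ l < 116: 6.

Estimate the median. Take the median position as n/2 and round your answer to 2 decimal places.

Cumulative frequencies: 10, 21, 40, 53, 64, 70
n = 70; position = n/2 = 35.
This falls in the class 100 ≤ l < 104: L = 100, F = 21, f = 19, h = 4.
Median ≈ 100 + ((35 − 21) / 19) × 4 = 102.9474

102.95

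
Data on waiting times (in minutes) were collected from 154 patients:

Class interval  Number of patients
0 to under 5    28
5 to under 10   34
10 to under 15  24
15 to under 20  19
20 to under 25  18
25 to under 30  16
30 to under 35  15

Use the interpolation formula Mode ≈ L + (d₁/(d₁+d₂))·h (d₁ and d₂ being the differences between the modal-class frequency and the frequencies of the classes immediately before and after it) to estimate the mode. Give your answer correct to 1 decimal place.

6.9

Modal class: 5 to under 10 (highest frequency 34).
d₁ = 34 − 28 = 6, d₂ = 34 − 24 = 10
Mode ≈ 5 + (6/(6+10)) × 5 = 5 + 1.8750 = 6.8750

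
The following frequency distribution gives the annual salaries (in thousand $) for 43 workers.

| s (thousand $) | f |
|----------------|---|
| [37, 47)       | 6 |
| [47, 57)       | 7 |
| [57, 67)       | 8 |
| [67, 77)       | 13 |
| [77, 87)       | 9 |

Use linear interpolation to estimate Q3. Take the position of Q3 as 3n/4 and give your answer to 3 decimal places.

75.654

Cumulative frequencies: 6, 13, 21, 34, 43
n = 43; position = 3n/4 = 32.25.
This falls in the class [67, 77): L = 67, F = 21, f = 13, h = 10.
Upper quartile ≈ 67 + ((32.25 − 21) / 13) × 10 = 75.6538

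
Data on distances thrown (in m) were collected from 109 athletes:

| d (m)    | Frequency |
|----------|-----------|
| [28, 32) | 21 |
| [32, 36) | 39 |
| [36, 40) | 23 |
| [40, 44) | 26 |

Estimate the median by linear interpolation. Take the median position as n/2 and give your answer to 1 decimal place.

Cumulative frequencies: 21, 60, 83, 109
n = 109; position = n/2 = 54.5.
This falls in the class [32, 36): L = 32, F = 21, f = 39, h = 4.
Median ≈ 32 + ((54.5 − 21) / 39) × 4 = 35.4359

35.4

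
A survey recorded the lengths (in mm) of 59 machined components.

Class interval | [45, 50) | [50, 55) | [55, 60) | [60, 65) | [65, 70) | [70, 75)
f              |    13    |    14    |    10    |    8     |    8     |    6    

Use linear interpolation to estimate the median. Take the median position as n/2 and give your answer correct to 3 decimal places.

56.250

Cumulative frequencies: 13, 27, 37, 45, 53, 59
n = 59; position = n/2 = 29.5.
This falls in the class [55, 60): L = 55, F = 27, f = 10, h = 5.
Median ≈ 55 + ((29.5 − 27) / 10) × 5 = 56.2500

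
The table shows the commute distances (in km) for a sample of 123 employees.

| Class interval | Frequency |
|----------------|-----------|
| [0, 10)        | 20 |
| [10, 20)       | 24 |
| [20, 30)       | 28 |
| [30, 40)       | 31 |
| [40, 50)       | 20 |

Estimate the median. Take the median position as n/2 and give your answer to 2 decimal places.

Cumulative frequencies: 20, 44, 72, 103, 123
n = 123; position = n/2 = 61.5.
This falls in the class [20, 30): L = 20, F = 44, f = 28, h = 10.
Median ≈ 20 + ((61.5 − 44) / 28) × 10 = 26.2500

26.25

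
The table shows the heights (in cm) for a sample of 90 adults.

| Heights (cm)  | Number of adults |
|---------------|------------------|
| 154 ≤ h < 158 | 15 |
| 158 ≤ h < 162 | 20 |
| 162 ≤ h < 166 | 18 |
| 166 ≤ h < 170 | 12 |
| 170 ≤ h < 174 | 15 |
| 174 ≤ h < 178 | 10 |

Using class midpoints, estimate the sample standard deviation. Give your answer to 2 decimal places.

6.52

Midpoints: 156, 160, 164, 168, 172, 176
n = 90, Σfm = 14848, mean = 164.9778
Σfm² = 2453376
Σf(m − x̄)² = Σfm² − (Σfm)²/n = 2453376 − 14848²/90 = 3785.9556
Sample variance = 3785.9556 / 89 = 42.5388
Standard deviation = √42.5388 = 6.5222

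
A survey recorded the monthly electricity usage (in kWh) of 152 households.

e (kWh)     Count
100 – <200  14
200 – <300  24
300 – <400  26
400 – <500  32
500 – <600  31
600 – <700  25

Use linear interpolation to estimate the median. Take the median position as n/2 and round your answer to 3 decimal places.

437.500

Cumulative frequencies: 14, 38, 64, 96, 127, 152
n = 152; position = n/2 = 76.
This falls in the class 400 – <500: L = 400, F = 64, f = 32, h = 100.
Median ≈ 400 + ((76 − 64) / 32) × 100 = 437.5000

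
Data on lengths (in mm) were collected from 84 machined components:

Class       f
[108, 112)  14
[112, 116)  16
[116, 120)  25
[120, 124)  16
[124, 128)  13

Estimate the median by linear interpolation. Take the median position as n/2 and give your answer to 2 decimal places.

117.92

Cumulative frequencies: 14, 30, 55, 71, 84
n = 84; position = n/2 = 42.
This falls in the class [116, 120): L = 116, F = 30, f = 25, h = 4.
Median ≈ 116 + ((42 − 30) / 25) × 4 = 117.9200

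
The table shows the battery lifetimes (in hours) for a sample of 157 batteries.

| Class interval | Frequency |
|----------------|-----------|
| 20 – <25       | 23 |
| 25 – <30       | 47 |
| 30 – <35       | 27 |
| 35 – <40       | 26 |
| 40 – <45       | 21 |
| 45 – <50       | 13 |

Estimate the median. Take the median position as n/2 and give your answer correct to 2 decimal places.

31.57

Cumulative frequencies: 23, 70, 97, 123, 144, 157
n = 157; position = n/2 = 78.5.
This falls in the class 30 – <35: L = 30, F = 70, f = 27, h = 5.
Median ≈ 30 + ((78.5 − 70) / 27) × 5 = 31.5741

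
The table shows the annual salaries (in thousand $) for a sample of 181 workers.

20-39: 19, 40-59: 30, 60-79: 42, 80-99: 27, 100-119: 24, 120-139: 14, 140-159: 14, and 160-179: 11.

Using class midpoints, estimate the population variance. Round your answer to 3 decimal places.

1574.726

Midpoints: 29.5, 49.5, 69.5, 89.5, 109.5, 129.5, 149.5, 169.5
n = 181, Σfm = 15779.5, mean = 87.1796
Σfm² = 1660675.25
Σf(m − x̄)² = Σfm² − (Σfm)²/n = 1660675.25 − 15779.5²/181 = 285025.4144
Population variance = 285025.4144 / 181 = 1574.7260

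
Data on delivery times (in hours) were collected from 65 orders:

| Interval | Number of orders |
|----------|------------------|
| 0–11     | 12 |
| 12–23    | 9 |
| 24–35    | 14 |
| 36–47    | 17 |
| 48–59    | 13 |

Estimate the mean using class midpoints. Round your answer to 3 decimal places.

Midpoints: 5.5, 17.5, 29.5, 41.5, 53.5
Σfm = 12×5.5 + 9×17.5 + 14×29.5 + 17×41.5 + 13×53.5 = 2037.5
n = Σf = 65
Mean = 2037.5 / 65 = 31.3462

31.346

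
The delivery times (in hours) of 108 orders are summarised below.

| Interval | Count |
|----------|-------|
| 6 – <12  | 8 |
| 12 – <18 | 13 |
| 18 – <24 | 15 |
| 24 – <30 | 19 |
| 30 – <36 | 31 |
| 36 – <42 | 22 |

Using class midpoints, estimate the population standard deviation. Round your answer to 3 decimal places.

Midpoints: 9, 15, 21, 27, 33, 39
n = 108, Σfm = 2976, mean = 27.5556
Σfm² = 91260
Σf(m − x̄)² = Σfm² − (Σfm)²/n = 91260 − 2976²/108 = 9254.6667
Population variance = 9254.6667 / 108 = 85.6914
Standard deviation = √85.6914 = 9.2570

9.257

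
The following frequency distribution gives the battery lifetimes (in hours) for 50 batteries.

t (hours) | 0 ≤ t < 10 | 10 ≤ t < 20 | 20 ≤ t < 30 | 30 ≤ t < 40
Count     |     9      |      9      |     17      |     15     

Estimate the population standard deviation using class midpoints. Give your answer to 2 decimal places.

10.69

Midpoints: 5, 15, 25, 35
n = 50, Σfm = 1130, mean = 22.6000
Σfm² = 31250
Σf(m − x̄)² = Σfm² − (Σfm)²/n = 31250 − 1130²/50 = 5712.0000
Population variance = 5712.0000 / 50 = 114.2400
Standard deviation = √114.2400 = 10.6883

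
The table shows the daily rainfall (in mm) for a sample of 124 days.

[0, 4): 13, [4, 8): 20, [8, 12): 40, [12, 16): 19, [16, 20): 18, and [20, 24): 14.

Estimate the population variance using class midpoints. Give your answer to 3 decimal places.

Midpoints: 2, 6, 10, 14, 18, 22
n = 124, Σfm = 1444, mean = 11.6452
Σfm² = 21104
Σf(m − x̄)² = Σfm² − (Σfm)²/n = 21104 − 1444²/124 = 4288.3871
Population variance = 4288.3871 / 124 = 34.5838

34.584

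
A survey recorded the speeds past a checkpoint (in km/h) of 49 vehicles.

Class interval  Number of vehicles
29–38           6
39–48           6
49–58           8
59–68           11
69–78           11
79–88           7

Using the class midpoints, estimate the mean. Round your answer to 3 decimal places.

60.847

Midpoints: 33.5, 43.5, 53.5, 63.5, 73.5, 83.5
Σfm = 6×33.5 + 6×43.5 + 8×53.5 + 11×63.5 + 11×73.5 + 7×83.5 = 2981.5
n = Σf = 49
Mean = 2981.5 / 49 = 60.8469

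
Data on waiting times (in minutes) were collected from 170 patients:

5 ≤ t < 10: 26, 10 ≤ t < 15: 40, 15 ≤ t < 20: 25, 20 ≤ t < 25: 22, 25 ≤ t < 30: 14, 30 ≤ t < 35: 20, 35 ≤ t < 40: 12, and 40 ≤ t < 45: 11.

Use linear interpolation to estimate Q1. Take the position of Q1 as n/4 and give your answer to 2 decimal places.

Cumulative frequencies: 26, 66, 91, 113, 127, 147, 159, 170
n = 170; position = n/4 = 42.5.
This falls in the class 10 ≤ t < 15: L = 10, F = 26, f = 40, h = 5.
Lower quartile ≈ 10 + ((42.5 − 26) / 40) × 5 = 12.0625

12.06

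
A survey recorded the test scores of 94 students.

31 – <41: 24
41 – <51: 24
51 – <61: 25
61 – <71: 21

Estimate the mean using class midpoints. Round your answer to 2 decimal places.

50.57

Midpoints: 36, 46, 56, 66
Σfm = 24×36 + 24×46 + 25×56 + 21×66 = 4754
n = Σf = 94
Mean = 4754 / 94 = 50.5745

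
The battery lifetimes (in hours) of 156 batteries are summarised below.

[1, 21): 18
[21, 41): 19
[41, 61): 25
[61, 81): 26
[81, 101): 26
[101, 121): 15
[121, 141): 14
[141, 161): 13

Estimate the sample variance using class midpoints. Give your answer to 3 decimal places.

Midpoints: 11, 31, 51, 71, 91, 111, 131, 151
n = 156, Σfm = 11736, mean = 75.2308
Σfm² = 1153316
Σf(m − x̄)² = Σfm² − (Σfm)²/n = 1153316 − 11736²/156 = 270407.6923
Sample variance = 270407.6923 / 155 = 1744.5658

1744.566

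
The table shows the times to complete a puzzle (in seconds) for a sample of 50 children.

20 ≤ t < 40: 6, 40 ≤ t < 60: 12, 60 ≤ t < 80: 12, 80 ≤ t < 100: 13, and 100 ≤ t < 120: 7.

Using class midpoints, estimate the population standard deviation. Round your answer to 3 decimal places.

Midpoints: 30, 50, 70, 90, 110
n = 50, Σfm = 3560, mean = 71.2000
Σfm² = 284200
Σf(m − x̄)² = Σfm² − (Σfm)²/n = 284200 − 3560²/50 = 30728.0000
Population variance = 30728.0000 / 50 = 614.5600
Standard deviation = √614.5600 = 24.7903

24.790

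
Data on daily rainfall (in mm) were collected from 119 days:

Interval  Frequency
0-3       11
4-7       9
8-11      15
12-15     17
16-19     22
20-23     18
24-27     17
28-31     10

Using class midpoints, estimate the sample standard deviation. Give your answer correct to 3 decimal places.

8.227

Midpoints: 1.5, 5.5, 9.5, 13.5, 17.5, 21.5, 25.5, 29.5
n = 119, Σfm = 1938.5, mean = 16.2899
Σfm² = 39563.75
Σf(m − x̄)² = Σfm² − (Σfm)²/n = 39563.75 − 1938.5²/119 = 7985.7479
Sample variance = 7985.7479 / 118 = 67.6758
Standard deviation = √67.6758 = 8.2265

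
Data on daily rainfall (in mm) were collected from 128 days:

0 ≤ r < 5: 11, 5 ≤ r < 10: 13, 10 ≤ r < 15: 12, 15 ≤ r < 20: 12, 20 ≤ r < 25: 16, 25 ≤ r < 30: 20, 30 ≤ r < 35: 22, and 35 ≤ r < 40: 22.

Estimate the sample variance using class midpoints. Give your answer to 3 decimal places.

129.538

Midpoints: 2.5, 7.5, 12.5, 17.5, 22.5, 27.5, 32.5, 37.5
n = 128, Σfm = 2935, mean = 22.9297
Σfm² = 83750
Σf(m − x̄)² = Σfm² − (Σfm)²/n = 83750 − 2935²/128 = 16451.3672
Sample variance = 16451.3672 / 127 = 129.5383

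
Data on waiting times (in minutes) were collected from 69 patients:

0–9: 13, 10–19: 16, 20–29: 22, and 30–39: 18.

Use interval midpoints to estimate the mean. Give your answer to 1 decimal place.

Midpoints: 4.5, 14.5, 24.5, 34.5
Σfm = 13×4.5 + 16×14.5 + 22×24.5 + 18×34.5 = 1450.5
n = Σf = 69
Mean = 1450.5 / 69 = 21.0217

21.0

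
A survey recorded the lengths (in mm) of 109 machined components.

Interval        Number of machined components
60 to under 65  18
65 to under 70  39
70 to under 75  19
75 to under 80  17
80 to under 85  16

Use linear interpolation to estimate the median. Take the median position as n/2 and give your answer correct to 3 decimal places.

69.679

Cumulative frequencies: 18, 57, 76, 93, 109
n = 109; position = n/2 = 54.5.
This falls in the class 65 to under 70: L = 65, F = 18, f = 39, h = 5.
Median ≈ 65 + ((54.5 − 18) / 39) × 5 = 69.6795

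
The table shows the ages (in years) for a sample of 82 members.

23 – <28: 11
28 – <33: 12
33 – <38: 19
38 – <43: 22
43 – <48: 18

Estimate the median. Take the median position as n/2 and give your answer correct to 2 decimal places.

Cumulative frequencies: 11, 23, 42, 64, 82
n = 82; position = n/2 = 41.
This falls in the class 33 – <38: L = 33, F = 23, f = 19, h = 5.
Median ≈ 33 + ((41 − 23) / 19) × 5 = 37.7368

37.74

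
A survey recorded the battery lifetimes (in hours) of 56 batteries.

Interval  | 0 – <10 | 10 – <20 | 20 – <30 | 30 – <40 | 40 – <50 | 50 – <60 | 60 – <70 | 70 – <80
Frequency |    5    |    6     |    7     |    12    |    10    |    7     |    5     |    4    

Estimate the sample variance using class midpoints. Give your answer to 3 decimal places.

391.136

Midpoints: 5, 15, 25, 35, 45, 55, 65, 75
n = 56, Σfm = 2170, mean = 38.7500
Σfm² = 105600
Σf(m − x̄)² = Σfm² − (Σfm)²/n = 105600 − 2170²/56 = 21512.5000
Sample variance = 21512.5000 / 55 = 391.1364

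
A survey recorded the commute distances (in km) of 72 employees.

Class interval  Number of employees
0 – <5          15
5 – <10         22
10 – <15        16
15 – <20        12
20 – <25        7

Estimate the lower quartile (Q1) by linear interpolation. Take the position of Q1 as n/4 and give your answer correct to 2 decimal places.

5.68

Cumulative frequencies: 15, 37, 53, 65, 72
n = 72; position = n/4 = 18.
This falls in the class 5 – <10: L = 5, F = 15, f = 22, h = 5.
Lower quartile ≈ 5 + ((18 − 15) / 22) × 5 = 5.6818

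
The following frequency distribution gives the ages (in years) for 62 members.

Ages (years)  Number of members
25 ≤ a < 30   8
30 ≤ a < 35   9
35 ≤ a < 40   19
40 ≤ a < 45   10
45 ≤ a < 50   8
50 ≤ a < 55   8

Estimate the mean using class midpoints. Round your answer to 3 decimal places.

Midpoints: 27.5, 32.5, 37.5, 42.5, 47.5, 52.5
Σfm = 8×27.5 + 9×32.5 + 19×37.5 + 10×42.5 + 8×47.5 + 8×52.5 = 2450
n = Σf = 62
Mean = 2450 / 62 = 39.5161

39.516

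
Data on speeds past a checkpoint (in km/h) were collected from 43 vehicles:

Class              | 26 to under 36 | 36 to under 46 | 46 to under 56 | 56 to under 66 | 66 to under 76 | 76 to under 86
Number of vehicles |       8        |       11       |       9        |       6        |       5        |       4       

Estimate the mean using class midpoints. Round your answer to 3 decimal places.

Midpoints: 31, 41, 51, 61, 71, 81
Σfm = 8×31 + 11×41 + 9×51 + 6×61 + 5×71 + 4×81 = 2203
n = Σf = 43
Mean = 2203 / 43 = 51.2326

51.233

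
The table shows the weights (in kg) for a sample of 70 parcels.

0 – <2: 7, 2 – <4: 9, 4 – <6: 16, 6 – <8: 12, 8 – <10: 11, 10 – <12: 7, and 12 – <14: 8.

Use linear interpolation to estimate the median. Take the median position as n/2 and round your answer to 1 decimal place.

6.5

Cumulative frequencies: 7, 16, 32, 44, 55, 62, 70
n = 70; position = n/2 = 35.
This falls in the class 6 – <8: L = 6, F = 32, f = 12, h = 2.
Median ≈ 6 + ((35 − 32) / 12) × 2 = 6.5000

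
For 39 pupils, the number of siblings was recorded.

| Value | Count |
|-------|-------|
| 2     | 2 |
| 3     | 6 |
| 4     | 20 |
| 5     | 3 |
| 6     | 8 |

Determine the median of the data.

Cumulative frequencies: 2, 8, 28, 31, 39
n = 39, so the median is the value in position (n+1)/2 = 20.
Position 20 falls at value 4.

4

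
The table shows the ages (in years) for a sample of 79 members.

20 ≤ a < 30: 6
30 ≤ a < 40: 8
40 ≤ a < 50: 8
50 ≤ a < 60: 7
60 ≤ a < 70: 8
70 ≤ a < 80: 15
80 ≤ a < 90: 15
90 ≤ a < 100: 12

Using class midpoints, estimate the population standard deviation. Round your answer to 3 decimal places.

Midpoints: 25, 35, 45, 55, 65, 75, 85, 95
n = 79, Σfm = 5235, mean = 66.2658
Σfm² = 385775
Σf(m − x̄)² = Σfm² − (Σfm)²/n = 385775 − 5235²/79 = 38873.4177
Population variance = 38873.4177 / 79 = 492.0686
Standard deviation = √492.0686 = 22.1826

22.183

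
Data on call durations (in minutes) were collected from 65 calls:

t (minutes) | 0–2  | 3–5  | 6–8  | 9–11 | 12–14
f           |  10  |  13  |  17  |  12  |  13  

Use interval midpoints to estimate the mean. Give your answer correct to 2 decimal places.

Midpoints: 1, 4, 7, 10, 13
Σfm = 10×1 + 13×4 + 17×7 + 12×10 + 13×13 = 470
n = Σf = 65
Mean = 470 / 65 = 7.2308

7.23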